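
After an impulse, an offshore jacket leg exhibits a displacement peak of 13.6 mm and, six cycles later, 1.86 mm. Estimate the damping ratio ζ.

0.0527

Logarithmic decrement δ = (1/n)·ln(x₀/x_n) = (1/6)·ln(13.6/1.86) = (1/6)·ln(7.312) = 0.3316.
ζ = δ/√(4π² + δ²) = 0.3316/√(39.48 + 0.110) = 0.3316/6.292 = 0.05270.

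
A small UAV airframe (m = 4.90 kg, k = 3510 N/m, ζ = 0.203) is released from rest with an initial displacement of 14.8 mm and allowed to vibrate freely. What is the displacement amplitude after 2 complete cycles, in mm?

Logarithmic decrement δ = 2πζ/√(1 − ζ²) = 2π × 0.2030/√(1 − 0.0412) = 1.303.
After n cycles, x_n/x₀ = e^(−nδ), so x_2 = 14.8 × e^(−2 × 1.303) = 14.8 × 0.07389 = 1.094 mm.

1.09 mm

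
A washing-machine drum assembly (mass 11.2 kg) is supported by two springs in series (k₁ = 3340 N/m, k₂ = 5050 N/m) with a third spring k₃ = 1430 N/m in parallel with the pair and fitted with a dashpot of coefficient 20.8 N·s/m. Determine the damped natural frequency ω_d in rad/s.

Series pair: k_s = k₁k₂/(k₁+k₂) = (3340)(5050)/(3340 + 5050) = 2010 N/m. In parallel with k₃: k_eq = 2010 + 1430 = 3440 N/m.
ω_n = √(k_eq/m) = √(3440/11.2) = 17.53 rad/s.
Critical damping c_c = 2√(k_eq·m) = 2√(3440 × 11.2) = 392.6 N·s/m, so ζ = c/c_c = 20.8/392.6 = 0.05298.
ω_d = ω_n√(1 − ζ²) = 17.53 × √(1 − 0.00281) = 17.50 rad/s.

17.5 rad/s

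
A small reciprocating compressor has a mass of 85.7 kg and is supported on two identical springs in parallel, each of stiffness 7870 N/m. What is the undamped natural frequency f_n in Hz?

2.16 Hz

Parallel springs add: k_eq = 2 × 7870 = 15740 N/m.
ω_n = √(k_eq/m) = √(15740/85.7) = √183.7 = 13.55 rad/s.
f_n = ω_n/(2π) = 13.55/6.283 = 2.157 Hz.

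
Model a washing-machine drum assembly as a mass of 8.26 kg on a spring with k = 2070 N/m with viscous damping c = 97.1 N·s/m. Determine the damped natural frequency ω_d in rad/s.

14.7 rad/s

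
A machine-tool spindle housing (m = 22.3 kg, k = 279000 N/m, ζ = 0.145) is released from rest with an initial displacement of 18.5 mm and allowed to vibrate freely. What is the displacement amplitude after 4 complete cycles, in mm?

0.465 mm

Logarithmic decrement δ = 2πζ/√(1 − ζ²) = 2π × 0.1450/√(1 − 0.0210) = 0.9208.
After n cycles, x_n/x₀ = e^(−nδ), so x_4 = 18.5 × e^(−4 × 0.9208) = 18.5 × 0.02514 = 0.4651 mm.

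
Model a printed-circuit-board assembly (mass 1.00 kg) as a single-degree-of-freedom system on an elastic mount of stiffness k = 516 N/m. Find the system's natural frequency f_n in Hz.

ω_n = √(k/m) = √(516.0/1.00) = √516.0 = 22.72 rad/s.
f_n = ω_n/(2π) = 22.72/6.283 = 3.615 Hz.

3.62 Hz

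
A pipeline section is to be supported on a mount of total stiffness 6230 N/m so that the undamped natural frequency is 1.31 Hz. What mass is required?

ω_n = 2πf_n = 2π × 1.31 = 8.231 rad/s.
m = k/ω_n² = 6230/8.231² = 6230/67.75 = 91.96 kg.

92.0 kg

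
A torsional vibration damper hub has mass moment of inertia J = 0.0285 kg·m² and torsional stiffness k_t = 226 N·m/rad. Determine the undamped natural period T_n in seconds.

ω_n = √(k_t/J) = √(226/0.0285) = √7930 = 89.05 rad/s.
T_n = 2π/ω_n = 6.283/89.05 = 0.07056 s.

0.0706 s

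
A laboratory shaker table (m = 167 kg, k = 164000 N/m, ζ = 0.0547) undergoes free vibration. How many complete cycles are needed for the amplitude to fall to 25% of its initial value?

5 cycles

Logarithmic decrement δ = 2πζ/√(1 − ζ²) = 2π × 0.05470/√(1 − 0.00299) = 0.3442.
x_n/x₀ = e^(−nδ) ≤ 0.25; take ln: n ≥ ln(1/0.25)/δ = 1.386/0.3442 = 4.028.
So 5 complete cycles are required.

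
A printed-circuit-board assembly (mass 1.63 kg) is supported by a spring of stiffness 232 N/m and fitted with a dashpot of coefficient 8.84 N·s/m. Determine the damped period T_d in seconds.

ω_n = √(k/m) = √(232.0/1.63) = 11.93 rad/s.
Critical damping c_c = 2√(k·m) = 2√(232.0 × 1.63) = 38.89 N·s/m, so ζ = c/c_c = 8.84/38.89 = 0.2273.
ω_d = ω_n√(1 − ζ²) = 11.93 × √(1 − 0.0517) = 11.62 rad/s.
T_d = 2π/ω_d = 0.5408 s.

0.541 s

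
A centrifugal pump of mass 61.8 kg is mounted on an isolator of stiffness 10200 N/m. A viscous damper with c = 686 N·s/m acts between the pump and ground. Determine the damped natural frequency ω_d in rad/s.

ω_n = √(k/m) = √(10200/61.8) = 12.85 rad/s.
Critical damping c_c = 2√(k·m) = 2√(10200 × 61.8) = 1588 N·s/m, so ζ = c/c_c = 686/1588 = 0.4320.
ω_d = ω_n√(1 − ζ²) = 12.85 × √(1 − 0.187) = 11.59 rad/s.

11.6 rad/s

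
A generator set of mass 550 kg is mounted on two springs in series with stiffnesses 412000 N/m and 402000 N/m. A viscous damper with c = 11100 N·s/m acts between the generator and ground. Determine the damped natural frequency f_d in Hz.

2.61 Hz

Series springs: 1/k_eq = 1/412000 + 1/402000 = 4.915×10^-6, so k_eq = 203500 N/m.
ω_n = √(k_eq/m) = √(203500/550) = 19.23 rad/s.
Critical damping c_c = 2√(k_eq·m) = 2√(203500 × 550) = 21160 N·s/m, so ζ = c/c_c = 11100/21160 = 0.5246.
ω_d = ω_n√(1 − ζ²) = 19.23 × √(1 − 0.275) = 16.37 rad/s.
f_d = ω_d/(2π) = 2.606 Hz.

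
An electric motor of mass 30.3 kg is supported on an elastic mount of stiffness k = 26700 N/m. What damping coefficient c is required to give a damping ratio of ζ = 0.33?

594 N·s/m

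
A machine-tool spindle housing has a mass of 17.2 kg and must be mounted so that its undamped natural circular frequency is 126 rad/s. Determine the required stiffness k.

273000 N/m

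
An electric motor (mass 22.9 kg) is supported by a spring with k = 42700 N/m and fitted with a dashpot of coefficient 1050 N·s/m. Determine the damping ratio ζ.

0.531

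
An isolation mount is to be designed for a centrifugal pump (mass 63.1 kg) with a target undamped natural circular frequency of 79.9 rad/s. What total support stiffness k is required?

k = m·ω_n² = 63.1 × 79.90² = 63.1 × 6384 = 402800 N/m.

403000 N/m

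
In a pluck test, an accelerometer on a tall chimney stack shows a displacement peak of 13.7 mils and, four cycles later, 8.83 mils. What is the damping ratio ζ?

Logarithmic decrement δ = (1/n)·ln(x₀/x_n) = (1/4)·ln(13.7/8.83) = (1/4)·ln(1.552) = 0.1098.
ζ = δ/√(4π² + δ²) = 0.1098/√(39.48 + 0.0121) = 0.1098/6.284 = 0.01747.

0.0175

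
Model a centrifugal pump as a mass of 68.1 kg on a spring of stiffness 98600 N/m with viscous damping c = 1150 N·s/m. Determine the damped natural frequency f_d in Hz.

ω_n = √(k/m) = √(98600/68.1) = 38.05 rad/s.
Critical damping c_c = 2√(k·m) = 2√(98600 × 68.1) = 5183 N·s/m, so ζ = c/c_c = 1150/5183 = 0.2219.
ω_d = ω_n√(1 − ζ²) = 38.05 × √(1 − 0.0492) = 37.10 rad/s.
f_d = ω_d/(2π) = 5.905 Hz.

5.91 Hz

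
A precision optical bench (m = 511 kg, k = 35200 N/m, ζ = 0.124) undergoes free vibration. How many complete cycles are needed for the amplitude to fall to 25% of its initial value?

Logarithmic decrement δ = 2πζ/√(1 − ζ²) = 2π × 0.1240/√(1 − 0.0154) = 0.7852.
x_n/x₀ = e^(−nδ) ≤ 0.25; take ln: n ≥ ln(1/0.25)/δ = 1.386/0.7852 = 1.766.
So 2 complete cycles are required.

2 cycles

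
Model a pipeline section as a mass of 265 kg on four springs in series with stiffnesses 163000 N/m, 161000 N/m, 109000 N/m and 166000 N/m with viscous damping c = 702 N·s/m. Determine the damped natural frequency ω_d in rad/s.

11.6 rad/s

Series springs: 1/k_eq = 1/163000 + 1/161000 + 1/109000 + 1/166000 = 2.754×10^-5, so k_eq = 36300 N/m.
ω_n = √(k_eq/m) = √(36300/265) = 11.70 rad/s.
Critical damping c_c = 2√(k_eq·m) = 2√(36300 × 265) = 6203 N·s/m, so ζ = c/c_c = 702/6203 = 0.1132.
ω_d = ω_n√(1 − ζ²) = 11.70 × √(1 − 0.0128) = 11.63 rad/s.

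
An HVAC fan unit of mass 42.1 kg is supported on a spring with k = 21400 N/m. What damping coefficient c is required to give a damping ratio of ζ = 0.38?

721 N·s/m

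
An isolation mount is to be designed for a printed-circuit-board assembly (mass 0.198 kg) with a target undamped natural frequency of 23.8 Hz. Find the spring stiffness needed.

ω_n = 2πf_n = 2π × 23.8 = 149.5 rad/s.
k = m·ω_n² = 0.198 × 149.5² = 0.198 × 22360 = 4428 N/m.

4430 N/m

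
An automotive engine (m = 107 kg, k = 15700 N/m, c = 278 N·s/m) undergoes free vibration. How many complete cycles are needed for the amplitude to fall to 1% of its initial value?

7 cycles

ζ = c/(2√(km)) = 278/(2√(15700 × 107)) = 278/2592 = 0.1072.
Logarithmic decrement δ = 2πζ/√(1 − ζ²) = 2π × 0.1072/√(1 − 0.0115) = 0.6777.
x_n/x₀ = e^(−nδ) ≤ 0.01; take ln: n ≥ ln(1/0.01)/δ = 4.605/0.6777 = 6.795.
So 7 complete cycles are required.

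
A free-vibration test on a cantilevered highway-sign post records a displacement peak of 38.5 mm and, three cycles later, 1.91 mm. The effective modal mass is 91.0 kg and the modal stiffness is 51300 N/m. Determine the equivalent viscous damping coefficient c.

Logarithmic decrement δ = (1/n)·ln(x₀/x_n) = (1/3)·ln(38.5/1.91) = (1/3)·ln(20.16) = 1.001.
ζ = δ/√(4π² + δ²) = 1.001/√(39.48 + 1.00) = 1.001/6.362 = 0.1574.
c = ζ · 2√(km) = 0.1574 × 2√(51300 × 91.0) = 0.1574 × 4321 = 680.0 N·s/m.

680 N·s/m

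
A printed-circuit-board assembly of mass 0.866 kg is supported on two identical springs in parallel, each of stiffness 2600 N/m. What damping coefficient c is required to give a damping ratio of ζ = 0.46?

Parallel springs add: k_eq = 2 × 2600 = 5200 N/m.
c_c = 2√(k_eq·m) = 2√(5200 × 0.866) = 134.2 N·s/m.
c = ζ·c_c = 0.46 × 134.2 = 61.74 N·s/m.

61.7 N·s/m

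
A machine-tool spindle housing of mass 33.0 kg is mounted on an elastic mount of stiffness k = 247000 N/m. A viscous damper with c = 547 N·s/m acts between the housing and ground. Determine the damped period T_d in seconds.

0.0730 s

ω_n = √(k/m) = √(247000/33.0) = 86.52 rad/s.
Critical damping c_c = 2√(k·m) = 2√(247000 × 33.0) = 5710 N·s/m, so ζ = c/c_c = 547/5710 = 0.09580.
ω_d = ω_n√(1 − ζ²) = 86.52 × √(1 − 0.00918) = 86.12 rad/s.
T_d = 2π/ω_d = 0.07296 s.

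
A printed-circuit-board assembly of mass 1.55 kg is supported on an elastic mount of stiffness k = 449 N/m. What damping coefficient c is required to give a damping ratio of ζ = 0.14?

c_c = 2√(k·m) = 2√(449.0 × 1.55) = 52.76 N·s/m.
c = ζ·c_c = 0.14 × 52.76 = 7.387 N·s/m.

7.39 N·s/m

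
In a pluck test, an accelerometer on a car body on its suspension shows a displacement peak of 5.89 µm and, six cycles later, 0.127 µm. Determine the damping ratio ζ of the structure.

Logarithmic decrement δ = (1/n)·ln(x₀/x_n) = (1/6)·ln(5.89/0.127) = (1/6)·ln(46.38) = 0.6395.
ζ = δ/√(4π² + δ²) = 0.6395/√(39.48 + 0.409) = 0.6395/6.316 = 0.1013.

0.101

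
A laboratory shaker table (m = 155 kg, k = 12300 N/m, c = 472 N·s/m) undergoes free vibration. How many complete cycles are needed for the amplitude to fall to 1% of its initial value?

5 cycles

ζ = c/(2√(km)) = 472/(2√(12300 × 155)) = 472/2762 = 0.1709.
Logarithmic decrement δ = 2πζ/√(1 − ζ²) = 2π × 0.1709/√(1 − 0.0292) = 1.090.
x_n/x₀ = e^(−nδ) ≤ 0.01; take ln: n ≥ ln(1/0.01)/δ = 4.605/1.090 = 4.225.
So 5 complete cycles are required.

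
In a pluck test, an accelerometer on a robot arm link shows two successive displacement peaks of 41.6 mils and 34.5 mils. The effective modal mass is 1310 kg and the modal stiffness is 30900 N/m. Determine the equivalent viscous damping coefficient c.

379 N·s/m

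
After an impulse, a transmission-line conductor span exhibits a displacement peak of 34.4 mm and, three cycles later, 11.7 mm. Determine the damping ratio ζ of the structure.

0.0571

Logarithmic decrement δ = (1/n)·ln(x₀/x_n) = (1/3)·ln(34.4/11.7) = (1/3)·ln(2.940) = 0.3595.
ζ = δ/√(4π² + δ²) = 0.3595/√(39.48 + 0.129) = 0.3595/6.293 = 0.05712.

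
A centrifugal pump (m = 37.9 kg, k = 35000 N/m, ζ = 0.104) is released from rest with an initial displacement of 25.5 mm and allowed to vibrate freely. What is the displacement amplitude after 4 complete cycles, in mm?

1.84 mm

Logarithmic decrement δ = 2πζ/√(1 − ζ²) = 2π × 0.1040/√(1 − 0.0108) = 0.6570.
After n cycles, x_n/x₀ = e^(−nδ), so x_4 = 25.5 × e^(−4 × 0.6570) = 25.5 × 0.07222 = 1.842 mm.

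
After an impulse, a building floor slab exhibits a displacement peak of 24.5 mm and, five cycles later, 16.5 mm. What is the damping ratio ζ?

Logarithmic decrement δ = (1/n)·ln(x₀/x_n) = (1/5)·ln(24.5/16.5) = (1/5)·ln(1.485) = 0.07906.
ζ = δ/√(4π² + δ²) = 0.07906/√(39.48 + 0.00625) = 0.07906/6.284 = 0.01258.

0.0126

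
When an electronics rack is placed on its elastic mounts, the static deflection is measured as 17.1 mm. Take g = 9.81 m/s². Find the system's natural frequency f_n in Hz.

3.81 Hz

ω_n = √(g/δ_st) = √(9.81/0.0171) = √573.7 = 23.95 rad/s.
f_n = ω_n/(2π) = 23.95/6.283 = 3.812 Hz.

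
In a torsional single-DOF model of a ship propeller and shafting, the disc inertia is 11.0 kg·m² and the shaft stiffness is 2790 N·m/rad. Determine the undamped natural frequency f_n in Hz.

2.53 Hz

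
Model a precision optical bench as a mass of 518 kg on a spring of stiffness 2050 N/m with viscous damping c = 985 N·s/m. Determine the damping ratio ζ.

0.478

ω_n = √(k/m) = √(2050/518) = 1.989 rad/s.
Critical damping c_c = 2√(k·m) = 2√(2050 × 518) = 2061 N·s/m, so ζ = c/c_c = 985/2061 = 0.4779.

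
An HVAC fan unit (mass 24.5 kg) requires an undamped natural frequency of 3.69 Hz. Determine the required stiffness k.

13200 N/m

ω_n = 2πf_n = 2π × 3.69 = 23.18 rad/s.
k = m·ω_n² = 24.5 × 23.18² = 24.5 × 537.5 = 13170 N/m.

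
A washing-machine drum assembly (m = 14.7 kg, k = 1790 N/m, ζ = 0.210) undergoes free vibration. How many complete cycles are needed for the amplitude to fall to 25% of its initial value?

2 cycles

Logarithmic decrement δ = 2πζ/√(1 − ζ²) = 2π × 0.2100/√(1 − 0.0441) = 1.350.
x_n/x₀ = e^(−nδ) ≤ 0.25; take ln: n ≥ ln(1/0.25)/δ = 1.386/1.350 = 1.027.
So 2 complete cycles are required.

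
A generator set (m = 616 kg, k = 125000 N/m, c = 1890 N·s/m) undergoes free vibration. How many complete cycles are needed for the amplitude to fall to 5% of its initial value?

5 cycles

ζ = c/(2√(km)) = 1890/(2√(125000 × 616)) = 1890/17550 = 0.1077.
Logarithmic decrement δ = 2πζ/√(1 − ζ²) = 2π × 0.1077/√(1 − 0.0116) = 0.6806.
x_n/x₀ = e^(−nδ) ≤ 0.05; take ln: n ≥ ln(1/0.05)/δ = 2.996/0.6806 = 4.402.
So 5 complete cycles are required.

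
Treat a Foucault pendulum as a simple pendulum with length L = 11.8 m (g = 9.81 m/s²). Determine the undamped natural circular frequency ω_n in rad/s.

For a simple pendulum ω_n = √(g/L) = √(9.81/11.8) = √0.8314 = 0.9118 rad/s.

0.912 rad/s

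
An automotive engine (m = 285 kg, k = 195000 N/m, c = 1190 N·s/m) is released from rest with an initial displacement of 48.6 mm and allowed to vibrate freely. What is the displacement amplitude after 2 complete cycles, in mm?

17.8 mm

ζ = c/(2√(km)) = 1190/(2√(195000 × 285)) = 1190/14910 = 0.07981.
Logarithmic decrement δ = 2πζ/√(1 − ζ²) = 2π × 0.07981/√(1 − 0.00637) = 0.5031.
After n cycles, x_n/x₀ = e^(−nδ), so x_2 = 48.6 × e^(−2 × 0.5031) = 48.6 × 0.3656 = 17.77 mm.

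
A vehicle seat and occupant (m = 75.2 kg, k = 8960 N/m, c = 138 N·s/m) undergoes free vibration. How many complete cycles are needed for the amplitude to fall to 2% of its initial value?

ζ = c/(2√(km)) = 138/(2√(8960 × 75.2)) = 138/1642 = 0.08406.
Logarithmic decrement δ = 2πζ/√(1 − ζ²) = 2π × 0.08406/√(1 − 0.00707) = 0.5300.
x_n/x₀ = e^(−nδ) ≤ 0.02; take ln: n ≥ ln(1/0.02)/δ = 3.912/0.5300 = 7.381.
So 8 complete cycles are required.

8 cycles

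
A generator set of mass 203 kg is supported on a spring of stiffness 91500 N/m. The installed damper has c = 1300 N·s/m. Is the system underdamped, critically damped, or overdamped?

underdamped

c_c = 2√(k·m) = 8620 N·s/m; ζ = c/c_c = 1300/8620 = 0.151.
Since ζ < 1 the system is underdamped.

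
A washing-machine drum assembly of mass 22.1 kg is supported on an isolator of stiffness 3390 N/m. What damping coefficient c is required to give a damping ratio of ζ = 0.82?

449 N·s/m

c_c = 2√(k·m) = 2√(3390 × 22.1) = 547.4 N·s/m.
c = ζ·c_c = 0.82 × 547.4 = 448.9 N·s/m.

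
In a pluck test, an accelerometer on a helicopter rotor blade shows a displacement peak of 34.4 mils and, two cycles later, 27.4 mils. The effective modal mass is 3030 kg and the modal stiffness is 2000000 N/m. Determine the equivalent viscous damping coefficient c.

Logarithmic decrement δ = (1/n)·ln(x₀/x_n) = (1/2)·ln(34.4/27.4) = (1/2)·ln(1.255) = 0.1138.
ζ = δ/√(4π² + δ²) = 0.1138/√(39.48 + 0.0129) = 0.1138/6.284 = 0.01810.
c = ζ · 2√(km) = 0.01810 × 2√(2000000 × 3030) = 0.01810 × 155700 = 2818 N·s/m.

2820 N·s/m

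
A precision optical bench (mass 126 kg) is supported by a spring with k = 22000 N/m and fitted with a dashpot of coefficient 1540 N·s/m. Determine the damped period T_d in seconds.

ω_n = √(k/m) = √(22000/126) = 13.21 rad/s.
Critical damping c_c = 2√(k·m) = 2√(22000 × 126) = 3330 N·s/m, so ζ = c/c_c = 1540/3330 = 0.4625.
ω_d = ω_n√(1 − ζ²) = 13.21 × √(1 − 0.214) = 11.72 rad/s.
T_d = 2π/ω_d = 0.5363 s.

0.536 s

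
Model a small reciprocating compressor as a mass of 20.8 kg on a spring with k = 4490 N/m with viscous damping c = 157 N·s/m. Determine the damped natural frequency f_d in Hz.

2.26 Hz

ω_n = √(k/m) = √(4490/20.8) = 14.69 rad/s.
Critical damping c_c = 2√(k·m) = 2√(4490 × 20.8) = 611.2 N·s/m, so ζ = c/c_c = 157/611.2 = 0.2569.
ω_d = ω_n√(1 − ζ²) = 14.69 × √(1 − 0.0660) = 14.20 rad/s.
f_d = ω_d/(2π) = 2.260 Hz.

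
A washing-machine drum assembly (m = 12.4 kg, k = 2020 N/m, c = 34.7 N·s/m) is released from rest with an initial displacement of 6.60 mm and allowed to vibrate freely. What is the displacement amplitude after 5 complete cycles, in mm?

ζ = c/(2√(km)) = 34.7/(2√(2020 × 12.4)) = 34.7/316.5 = 0.1096.
Logarithmic decrement δ = 2πζ/√(1 − ζ²) = 2π × 0.1096/√(1 − 0.0120) = 0.6930.
After n cycles, x_n/x₀ = e^(−nδ), so x_5 = 6.60 × e^(−5 × 0.6930) = 6.60 × 0.03128 = 0.2064 mm.

0.206 mm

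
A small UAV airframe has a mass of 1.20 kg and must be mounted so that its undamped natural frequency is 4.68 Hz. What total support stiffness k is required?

1040 N/m

ω_n = 2πf_n = 2π × 4.68 = 29.41 rad/s.
k = m·ω_n² = 1.20 × 29.41² = 1.20 × 864.7 = 1038 N/m.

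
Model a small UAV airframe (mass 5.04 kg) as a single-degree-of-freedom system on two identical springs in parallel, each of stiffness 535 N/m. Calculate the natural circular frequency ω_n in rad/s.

Parallel springs add: k_eq = 2 × 535 = 1070 N/m.
ω_n = √(k_eq/m) = √(1070/5.04) = √212.3 = 14.57 rad/s.

14.6 rad/s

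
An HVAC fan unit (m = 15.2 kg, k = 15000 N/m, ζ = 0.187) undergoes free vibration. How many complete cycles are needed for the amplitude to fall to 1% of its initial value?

4 cycles

Logarithmic decrement δ = 2πζ/√(1 − ζ²) = 2π × 0.1870/√(1 − 0.0350) = 1.196.
x_n/x₀ = e^(−nδ) ≤ 0.01; take ln: n ≥ ln(1/0.01)/δ = 4.605/1.196 = 3.850.
So 4 complete cycles are required.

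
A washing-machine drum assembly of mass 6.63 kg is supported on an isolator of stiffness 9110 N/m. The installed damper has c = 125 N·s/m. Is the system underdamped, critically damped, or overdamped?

c_c = 2√(k·m) = 491.5 N·s/m; ζ = c/c_c = 125/491.5 = 0.254.
Since ζ < 1 the system is underdamped.

underdamped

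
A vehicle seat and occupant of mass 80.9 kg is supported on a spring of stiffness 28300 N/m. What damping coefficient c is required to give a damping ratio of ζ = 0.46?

1390 N·s/m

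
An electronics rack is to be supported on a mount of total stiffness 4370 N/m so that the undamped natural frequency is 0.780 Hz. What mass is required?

ω_n = 2πf_n = 2π × 0.780 = 4.901 rad/s.
m = k/ω_n² = 4370/4.901² = 4370/24.02 = 181.9 kg.

182 kg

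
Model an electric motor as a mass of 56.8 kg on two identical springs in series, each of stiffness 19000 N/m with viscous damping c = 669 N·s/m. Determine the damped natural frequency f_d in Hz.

1.83 Hz

Series springs: 1/k_eq = 2/19000, so k_eq = 19000/2 = 9500 N/m.
ω_n = √(k_eq/m) = √(9500/56.8) = 12.93 rad/s.
Critical damping c_c = 2√(k_eq·m) = 2√(9500 × 56.8) = 1469 N·s/m, so ζ = c/c_c = 669/1469 = 0.4554.
ω_d = ω_n√(1 − ζ²) = 12.93 × √(1 − 0.207) = 11.51 rad/s.
f_d = ω_d/(2π) = 1.833 Hz.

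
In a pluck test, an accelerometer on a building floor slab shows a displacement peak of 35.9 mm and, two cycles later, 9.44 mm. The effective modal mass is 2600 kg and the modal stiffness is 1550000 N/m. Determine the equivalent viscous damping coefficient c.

13400 N·s/m

Logarithmic decrement δ = (1/n)·ln(x₀/x_n) = (1/2)·ln(35.9/9.44) = (1/2)·ln(3.803) = 0.6679.
ζ = δ/√(4π² + δ²) = 0.6679/√(39.48 + 0.446) = 0.6679/6.319 = 0.1057.
c = ζ · 2√(km) = 0.1057 × 2√(1550000 × 2600) = 0.1057 × 127000 = 13420 N·s/m.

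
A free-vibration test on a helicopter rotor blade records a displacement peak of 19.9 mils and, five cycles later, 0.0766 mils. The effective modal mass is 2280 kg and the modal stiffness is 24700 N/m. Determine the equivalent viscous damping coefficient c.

2620 N·s/m

Logarithmic decrement δ = (1/n)·ln(x₀/x_n) = (1/5)·ln(19.9/0.0766) = (1/5)·ln(259.8) = 1.112.
ζ = δ/√(4π² + δ²) = 1.112/√(39.48 + 1.24) = 1.112/6.381 = 0.1743.
c = ζ · 2√(km) = 0.1743 × 2√(24700 × 2280) = 0.1743 × 15010 = 2616 N·s/m.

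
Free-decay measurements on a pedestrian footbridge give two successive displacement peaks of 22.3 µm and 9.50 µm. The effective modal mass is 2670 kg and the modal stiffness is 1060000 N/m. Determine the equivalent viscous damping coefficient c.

14300 N·s/m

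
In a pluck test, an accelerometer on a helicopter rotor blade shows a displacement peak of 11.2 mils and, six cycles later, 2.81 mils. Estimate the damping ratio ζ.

Logarithmic decrement δ = (1/n)·ln(x₀/x_n) = (1/6)·ln(11.2/2.81) = (1/6)·ln(3.986) = 0.2305.
ζ = δ/√(4π² + δ²) = 0.2305/√(39.48 + 0.0531) = 0.2305/6.287 = 0.03665.

0.0367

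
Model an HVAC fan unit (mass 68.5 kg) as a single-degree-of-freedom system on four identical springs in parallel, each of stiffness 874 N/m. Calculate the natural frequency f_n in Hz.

Parallel springs add: k_eq = 4 × 874 = 3496 N/m.
ω_n = √(k_eq/m) = √(3496/68.5) = √51.04 = 7.144 rad/s.
f_n = ω_n/(2π) = 7.144/6.283 = 1.137 Hz.

1.14 Hz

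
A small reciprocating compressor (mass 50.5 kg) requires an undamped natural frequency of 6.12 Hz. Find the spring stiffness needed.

74700 N/m

ω_n = 2πf_n = 2π × 6.12 = 38.45 rad/s.
k = m·ω_n² = 50.5 × 38.45² = 50.5 × 1479 = 74670 N/m.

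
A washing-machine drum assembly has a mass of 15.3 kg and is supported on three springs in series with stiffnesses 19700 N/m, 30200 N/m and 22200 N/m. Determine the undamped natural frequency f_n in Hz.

Series springs: 1/k_eq = 1/19700 + 1/30200 + 1/22200 = 0.0001289, so k_eq = 7757 N/m.
ω_n = √(k_eq/m) = √(7757/15.3) = √507.0 = 22.52 rad/s.
f_n = ω_n/(2π) = 22.52/6.283 = 3.584 Hz.

3.58 Hz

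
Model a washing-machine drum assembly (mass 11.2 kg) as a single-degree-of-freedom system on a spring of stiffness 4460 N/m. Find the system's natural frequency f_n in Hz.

3.18 Hz

ω_n = √(k/m) = √(4460/11.2) = √398.2 = 19.96 rad/s.
f_n = ω_n/(2π) = 19.96/6.283 = 3.176 Hz.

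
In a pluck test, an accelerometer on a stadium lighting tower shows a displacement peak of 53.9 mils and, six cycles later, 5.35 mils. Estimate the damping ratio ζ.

Logarithmic decrement δ = (1/n)·ln(x₀/x_n) = (1/6)·ln(53.9/5.35) = (1/6)·ln(10.07) = 0.3850.
ζ = δ/√(4π² + δ²) = 0.3850/√(39.48 + 0.148) = 0.3850/6.295 = 0.06116.

0.0612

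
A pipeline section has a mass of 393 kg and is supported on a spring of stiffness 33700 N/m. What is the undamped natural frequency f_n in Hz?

ω_n = √(k/m) = √(33700/393) = √85.75 = 9.260 rad/s.
f_n = ω_n/(2π) = 9.260/6.283 = 1.474 Hz.

1.47 Hz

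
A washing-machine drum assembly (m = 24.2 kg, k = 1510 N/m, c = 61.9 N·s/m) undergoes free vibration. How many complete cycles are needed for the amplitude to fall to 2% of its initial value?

ζ = c/(2√(km)) = 61.9/(2√(1510 × 24.2)) = 61.9/382.3 = 0.1619.
Logarithmic decrement δ = 2πζ/√(1 − ζ²) = 2π × 0.1619/√(1 − 0.0262) = 1.031.
x_n/x₀ = e^(−nδ) ≤ 0.02; take ln: n ≥ ln(1/0.02)/δ = 3.912/1.031 = 3.795.
So 4 complete cycles are required.

4 cycles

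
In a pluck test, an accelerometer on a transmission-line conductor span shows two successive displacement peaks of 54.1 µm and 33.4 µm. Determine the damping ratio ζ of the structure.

0.0765

Logarithmic decrement δ = (1/n)·ln(x₀/x_n) = (1/1)·ln(54.1/33.4) = (1/1)·ln(1.620) = 0.4823.
ζ = δ/√(4π² + δ²) = 0.4823/√(39.48 + 0.233) = 0.4823/6.302 = 0.07653.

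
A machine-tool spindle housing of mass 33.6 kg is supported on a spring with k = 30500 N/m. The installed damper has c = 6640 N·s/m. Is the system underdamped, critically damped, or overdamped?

c_c = 2√(k·m) = 2025 N·s/m; ζ = c/c_c = 6640/2025 = 3.28.
Since ζ > 1 the system is overdamped.

overdamped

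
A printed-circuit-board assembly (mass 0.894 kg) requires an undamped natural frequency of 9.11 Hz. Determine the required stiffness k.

2930 N/m

ω_n = 2πf_n = 2π × 9.11 = 57.24 rad/s.
k = m·ω_n² = 0.894 × 57.24² = 0.894 × 3276 = 2929 N/m.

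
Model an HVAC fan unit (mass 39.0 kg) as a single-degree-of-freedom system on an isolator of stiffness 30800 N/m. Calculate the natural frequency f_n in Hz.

4.47 Hz

ω_n = √(k/m) = √(30800/39.0) = √789.7 = 28.10 rad/s.
f_n = ω_n/(2π) = 28.10/6.283 = 4.473 Hz.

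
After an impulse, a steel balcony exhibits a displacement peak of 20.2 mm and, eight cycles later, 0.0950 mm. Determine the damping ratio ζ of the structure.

0.106

Logarithmic decrement δ = (1/n)·ln(x₀/x_n) = (1/8)·ln(20.2/0.0950) = (1/8)·ln(212.6) = 0.6699.
ζ = δ/√(4π² + δ²) = 0.6699/√(39.48 + 0.449) = 0.6699/6.319 = 0.1060.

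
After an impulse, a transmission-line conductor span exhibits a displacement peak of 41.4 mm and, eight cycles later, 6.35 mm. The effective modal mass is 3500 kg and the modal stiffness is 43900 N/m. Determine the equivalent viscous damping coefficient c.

Logarithmic decrement δ = (1/n)·ln(x₀/x_n) = (1/8)·ln(41.4/6.35) = (1/8)·ln(6.520) = 0.2344.
ζ = δ/√(4π² + δ²) = 0.2344/√(39.48 + 0.0549) = 0.2344/6.288 = 0.03727.
c = ζ · 2√(km) = 0.03727 × 2√(43900 × 3500) = 0.03727 × 24790 = 924.0 N·s/m.

924 N·s/m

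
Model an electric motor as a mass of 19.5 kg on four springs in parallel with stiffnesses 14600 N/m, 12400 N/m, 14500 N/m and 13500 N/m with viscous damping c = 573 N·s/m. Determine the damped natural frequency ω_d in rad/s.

Parallel springs add: k_eq = 14600 + 12400 + 14500 + 13500 = 55000 N/m.
ω_n = √(k_eq/m) = √(55000/19.5) = 53.11 rad/s.
Critical damping c_c = 2√(k_eq·m) = 2√(55000 × 19.5) = 2071 N·s/m, so ζ = c/c_c = 573/2071 = 0.2766.
ω_d = ω_n√(1 − ζ²) = 53.11 × √(1 − 0.0765) = 51.04 rad/s.

51.0 rad/s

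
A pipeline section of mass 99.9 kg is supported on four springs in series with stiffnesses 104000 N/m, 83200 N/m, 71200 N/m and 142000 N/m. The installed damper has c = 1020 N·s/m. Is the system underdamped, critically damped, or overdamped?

underdamped

Series springs: 1/k_eq = 1/104000 + 1/83200 + 1/71200 + 1/142000 = 4.272×10^-5, so k_eq = 23410 N/m.
c_c = 2√(k_eq·m) = 3058 N·s/m; ζ = c/c_c = 1020/3058 = 0.334.
Since ζ < 1 the system is underdamped.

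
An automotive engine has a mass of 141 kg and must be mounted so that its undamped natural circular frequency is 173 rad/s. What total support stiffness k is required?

k = m·ω_n² = 141 × 173.0² = 141 × 29930 = 4220000 N/m.

4220000 N/m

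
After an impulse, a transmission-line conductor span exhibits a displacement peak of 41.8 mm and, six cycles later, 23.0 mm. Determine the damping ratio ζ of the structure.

Logarithmic decrement δ = (1/n)·ln(x₀/x_n) = (1/6)·ln(41.8/23.0) = (1/6)·ln(1.817) = 0.09957.
ζ = δ/√(4π² + δ²) = 0.09957/√(39.48 + 0.00991) = 0.09957/6.284 = 0.01584.

0.0158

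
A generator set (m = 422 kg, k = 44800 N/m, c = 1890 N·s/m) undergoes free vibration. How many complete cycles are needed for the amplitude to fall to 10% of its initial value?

2 cycles

ζ = c/(2√(km)) = 1890/(2√(44800 × 422)) = 1890/8696 = 0.2173.
Logarithmic decrement δ = 2πζ/√(1 − ζ²) = 2π × 0.2173/√(1 − 0.0472) = 1.399.
x_n/x₀ = e^(−nδ) ≤ 0.1; take ln: n ≥ ln(1/0.1)/δ = 2.303/1.399 = 1.646.
So 2 complete cycles are required.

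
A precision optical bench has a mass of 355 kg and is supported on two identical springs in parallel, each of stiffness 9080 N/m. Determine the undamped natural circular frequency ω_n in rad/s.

7.15 rad/s

Parallel springs add: k_eq = 2 × 9080 = 18160 N/m.
ω_n = √(k_eq/m) = √(18160/355) = √51.15 = 7.152 rad/s.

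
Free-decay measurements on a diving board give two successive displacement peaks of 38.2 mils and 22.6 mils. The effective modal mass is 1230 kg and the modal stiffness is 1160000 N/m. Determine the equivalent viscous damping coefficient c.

Logarithmic decrement δ = (1/n)·ln(x₀/x_n) = (1/1)·ln(38.2/22.6) = (1/1)·ln(1.690) = 0.5249.
ζ = δ/√(4π² + δ²) = 0.5249/√(39.48 + 0.276) = 0.5249/6.305 = 0.08325.
c = ζ · 2√(km) = 0.08325 × 2√(1160000 × 1230) = 0.08325 × 75550 = 6289 N·s/m.

6290 N·s/m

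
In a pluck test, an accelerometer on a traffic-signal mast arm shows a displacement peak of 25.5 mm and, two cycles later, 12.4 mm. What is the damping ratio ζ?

0.0573

Logarithmic decrement δ = (1/n)·ln(x₀/x_n) = (1/2)·ln(25.5/12.4) = (1/2)·ln(2.056) = 0.3605.
ζ = δ/√(4π² + δ²) = 0.3605/√(39.48 + 0.130) = 0.3605/6.294 = 0.05728.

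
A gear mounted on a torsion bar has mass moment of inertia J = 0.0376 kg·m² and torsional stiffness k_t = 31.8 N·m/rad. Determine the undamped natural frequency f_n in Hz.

ω_n = √(k_t/J) = √(31.8/0.0376) = √845.7 = 29.08 rad/s.
f_n = ω_n/(2π) = 29.08/6.283 = 4.628 Hz.

4.63 Hz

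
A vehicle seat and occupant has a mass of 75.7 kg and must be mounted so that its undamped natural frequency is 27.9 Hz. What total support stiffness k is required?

2330000 N/m

ω_n = 2πf_n = 2π × 27.9 = 175.3 rad/s.
k = m·ω_n² = 75.7 × 175.3² = 75.7 × 30730 = 2326000 N/m.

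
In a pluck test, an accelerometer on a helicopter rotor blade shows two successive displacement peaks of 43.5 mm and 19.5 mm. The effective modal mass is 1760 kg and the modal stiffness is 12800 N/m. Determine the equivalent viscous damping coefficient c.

1200 N·s/m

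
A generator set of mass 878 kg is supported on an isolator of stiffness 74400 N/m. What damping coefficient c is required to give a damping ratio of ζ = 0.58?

c_c = 2√(k·m) = 2√(74400 × 878) = 16160 N·s/m.
c = ζ·c_c = 0.58 × 16160 = 9375 N·s/m.

9380 N·s/m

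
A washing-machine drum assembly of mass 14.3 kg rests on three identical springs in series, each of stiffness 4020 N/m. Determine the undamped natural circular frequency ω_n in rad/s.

9.68 rad/s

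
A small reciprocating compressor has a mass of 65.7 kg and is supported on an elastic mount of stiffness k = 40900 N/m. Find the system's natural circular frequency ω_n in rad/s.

25.0 rad/s

ω_n = √(k/m) = √(40900/65.7) = √622.5 = 24.95 rad/s.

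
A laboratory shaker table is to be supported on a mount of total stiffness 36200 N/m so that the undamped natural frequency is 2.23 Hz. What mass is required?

184 kg

ω_n = 2πf_n = 2π × 2.23 = 14.01 rad/s.
m = k/ω_n² = 36200/14.01² = 36200/196.3 = 184.4 kg.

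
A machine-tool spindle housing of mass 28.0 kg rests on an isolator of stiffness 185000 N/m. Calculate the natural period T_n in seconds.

ω_n = √(k/m) = √(185000/28.0) = √6607 = 81.28 rad/s.
T_n = 2π/ω_n = 6.283/81.28 = 0.07730 s.

0.0773 s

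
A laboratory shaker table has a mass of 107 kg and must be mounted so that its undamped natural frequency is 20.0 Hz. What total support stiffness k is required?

1690000 N/m

ω_n = 2πf_n = 2π × 20.0 = 125.7 rad/s.
k = m·ω_n² = 107 × 125.7² = 107 × 15790 = 1690000 N/m.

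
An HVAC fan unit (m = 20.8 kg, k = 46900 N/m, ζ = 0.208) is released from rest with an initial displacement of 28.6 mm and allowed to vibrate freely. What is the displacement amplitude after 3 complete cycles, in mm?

Logarithmic decrement δ = 2πζ/√(1 − ζ²) = 2π × 0.2080/√(1 − 0.0433) = 1.336.
After n cycles, x_n/x₀ = e^(−nδ), so x_3 = 28.6 × e^(−3 × 1.336) = 28.6 × 0.01816 = 0.5195 mm.

0.519 mm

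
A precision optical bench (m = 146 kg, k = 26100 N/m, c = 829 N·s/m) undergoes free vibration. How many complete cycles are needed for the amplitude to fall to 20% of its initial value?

ζ = c/(2√(km)) = 829/(2√(26100 × 146)) = 829/3904 = 0.2123.
Logarithmic decrement δ = 2πζ/√(1 − ζ²) = 2π × 0.2123/√(1 − 0.0451) = 1.365.
x_n/x₀ = e^(−nδ) ≤ 0.2; take ln: n ≥ ln(1/0.2)/δ = 1.609/1.365 = 1.179.
So 2 complete cycles are required.

2 cycles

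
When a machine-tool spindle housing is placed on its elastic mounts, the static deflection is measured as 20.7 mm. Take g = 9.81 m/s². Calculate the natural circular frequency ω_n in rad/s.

ω_n = √(g/δ_st) = √(9.81/0.0207) = √473.9 = 21.77 rad/s.

21.8 rad/s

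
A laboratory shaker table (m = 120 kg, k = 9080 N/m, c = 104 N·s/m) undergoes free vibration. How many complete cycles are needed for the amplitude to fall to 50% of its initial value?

3 cycles

ζ = c/(2√(km)) = 104/(2√(9080 × 120)) = 104/2088 = 0.04982.
Logarithmic decrement δ = 2πζ/√(1 − ζ²) = 2π × 0.04982/√(1 − 0.00248) = 0.3134.
x_n/x₀ = e^(−nδ) ≤ 0.5; take ln: n ≥ ln(1/0.5)/δ = 0.6931/0.3134 = 2.212.
So 3 complete cycles are required.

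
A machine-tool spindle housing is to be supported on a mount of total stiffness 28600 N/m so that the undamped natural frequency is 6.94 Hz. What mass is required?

15.0 kg

ω_n = 2πf_n = 2π × 6.94 = 43.61 rad/s.
m = k/ω_n² = 28600/43.61² = 28600/1901 = 15.04 kg.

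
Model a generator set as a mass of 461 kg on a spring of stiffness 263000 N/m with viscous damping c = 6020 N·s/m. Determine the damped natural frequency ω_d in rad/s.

ω_n = √(k/m) = √(263000/461) = 23.89 rad/s.
Critical damping c_c = 2√(k·m) = 2√(263000 × 461) = 22020 N·s/m, so ζ = c/c_c = 6020/22020 = 0.2734.
ω_d = ω_n√(1 − ζ²) = 23.89 × √(1 − 0.0747) = 22.98 rad/s.

23.0 rad/s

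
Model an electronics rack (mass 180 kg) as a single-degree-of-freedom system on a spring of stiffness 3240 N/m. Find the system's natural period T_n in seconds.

1.48 s

ω_n = √(k/m) = √(3240/180) = √18.00 = 4.243 rad/s.
T_n = 2π/ω_n = 6.283/4.243 = 1.481 s.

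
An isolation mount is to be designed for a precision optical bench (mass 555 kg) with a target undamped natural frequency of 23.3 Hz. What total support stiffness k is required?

11900000 N/m

ω_n = 2πf_n = 2π × 23.3 = 146.4 rad/s.
k = m·ω_n² = 555 × 146.4² = 555 × 21430 = 11900000 N/m.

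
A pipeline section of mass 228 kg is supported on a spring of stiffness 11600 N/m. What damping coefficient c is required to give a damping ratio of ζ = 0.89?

2890 N·s/m

c_c = 2√(k·m) = 2√(11600 × 228) = 3253 N·s/m.
c = ζ·c_c = 0.89 × 3253 = 2895 N·s/m.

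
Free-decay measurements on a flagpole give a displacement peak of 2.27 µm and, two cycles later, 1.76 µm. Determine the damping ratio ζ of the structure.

Logarithmic decrement δ = (1/n)·ln(x₀/x_n) = (1/2)·ln(2.27/1.76) = (1/2)·ln(1.290) = 0.1272.
ζ = δ/√(4π² + δ²) = 0.1272/√(39.48 + 0.0162) = 0.1272/6.284 = 0.02025.

0.0202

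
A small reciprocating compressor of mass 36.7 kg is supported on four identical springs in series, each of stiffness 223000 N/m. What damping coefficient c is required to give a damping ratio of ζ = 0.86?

Series springs: 1/k_eq = 4/223000, so k_eq = 223000/4 = 55750 N/m.
c_c = 2√(k_eq·m) = 2√(55750 × 36.7) = 2861 N·s/m.
c = ζ·c_c = 0.86 × 2861 = 2460 N·s/m.

2460 N·s/m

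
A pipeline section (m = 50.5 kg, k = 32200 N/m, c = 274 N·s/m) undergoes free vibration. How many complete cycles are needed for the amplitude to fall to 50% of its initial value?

2 cycles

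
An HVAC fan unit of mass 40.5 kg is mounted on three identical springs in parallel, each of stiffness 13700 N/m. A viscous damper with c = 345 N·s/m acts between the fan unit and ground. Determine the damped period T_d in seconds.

Parallel springs add: k_eq = 3 × 13700 = 41100 N/m.
ω_n = √(k_eq/m) = √(41100/40.5) = 31.86 rad/s.
Critical damping c_c = 2√(k_eq·m) = 2√(41100 × 40.5) = 2580 N·s/m, so ζ = c/c_c = 345/2580 = 0.1337.
ω_d = ω_n√(1 − ζ²) = 31.86 × √(1 − 0.0179) = 31.57 rad/s.
T_d = 2π/ω_d = 0.1990 s.

0.199 s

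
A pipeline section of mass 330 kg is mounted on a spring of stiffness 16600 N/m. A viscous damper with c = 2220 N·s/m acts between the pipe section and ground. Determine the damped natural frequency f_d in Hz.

ω_n = √(k/m) = √(16600/330) = 7.092 rad/s.
Critical damping c_c = 2√(k·m) = 2√(16600 × 330) = 4681 N·s/m, so ζ = c/c_c = 2220/4681 = 0.4743.
ω_d = ω_n√(1 − ζ²) = 7.092 × √(1 − 0.225) = 6.244 rad/s.
f_d = ω_d/(2π) = 0.9938 Hz.

0.994 Hz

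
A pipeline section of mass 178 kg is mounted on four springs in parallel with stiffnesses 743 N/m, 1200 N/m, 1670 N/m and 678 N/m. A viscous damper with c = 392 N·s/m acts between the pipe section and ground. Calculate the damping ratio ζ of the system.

Parallel springs add: k_eq = 743 + 1200 + 1670 + 678 = 4291 N/m.
ω_n = √(k_eq/m) = √(4291/178) = 4.910 rad/s.
Critical damping c_c = 2√(k_eq·m) = 2√(4291 × 178) = 1748 N·s/m, so ζ = c/c_c = 392/1748 = 0.2243.

0.224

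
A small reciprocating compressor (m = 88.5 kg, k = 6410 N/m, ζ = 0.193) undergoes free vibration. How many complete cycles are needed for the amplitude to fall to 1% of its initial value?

Logarithmic decrement δ = 2πζ/√(1 − ζ²) = 2π × 0.1930/√(1 − 0.0372) = 1.236.
x_n/x₀ = e^(−nδ) ≤ 0.01; take ln: n ≥ ln(1/0.01)/δ = 4.605/1.236 = 3.726.
So 4 complete cycles are required.

4 cycles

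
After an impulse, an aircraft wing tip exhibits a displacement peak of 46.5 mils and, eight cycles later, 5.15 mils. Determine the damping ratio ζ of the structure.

0.0437

Logarithmic decrement δ = (1/n)·ln(x₀/x_n) = (1/8)·ln(46.5/5.15) = (1/8)·ln(9.029) = 0.2751.
ζ = δ/√(4π² + δ²) = 0.2751/√(39.48 + 0.0757) = 0.2751/6.289 = 0.04373.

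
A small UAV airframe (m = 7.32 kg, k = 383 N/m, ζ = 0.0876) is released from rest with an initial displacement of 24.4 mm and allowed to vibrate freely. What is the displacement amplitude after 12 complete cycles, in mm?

Logarithmic decrement δ = 2πζ/√(1 − ζ²) = 2π × 0.08760/√(1 − 0.00767) = 0.5525.
After n cycles, x_n/x₀ = e^(−nδ), so x_12 = 24.4 × e^(−12 × 0.5525) = 24.4 × 0.001320 = 0.03220 mm.

0.0322 mm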